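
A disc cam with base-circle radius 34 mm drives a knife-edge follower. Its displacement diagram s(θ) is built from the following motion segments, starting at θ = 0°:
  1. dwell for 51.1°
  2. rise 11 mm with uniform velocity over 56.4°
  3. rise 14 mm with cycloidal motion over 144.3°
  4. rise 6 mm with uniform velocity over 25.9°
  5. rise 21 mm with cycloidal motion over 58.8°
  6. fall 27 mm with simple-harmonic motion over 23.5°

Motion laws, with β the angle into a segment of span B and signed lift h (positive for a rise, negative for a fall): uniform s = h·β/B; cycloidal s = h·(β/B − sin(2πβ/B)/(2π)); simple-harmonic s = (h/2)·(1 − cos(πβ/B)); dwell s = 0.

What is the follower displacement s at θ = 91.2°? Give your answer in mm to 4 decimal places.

seg 1 [0°–51.1°] dwell: s stays 0.0000
seg 2 [51.1°–107.5°] uniform, h=11: θ=91.2° here. β=40.1, B=56.4. 11·40.1/56.4 = 7.8209 → s = 7.8209

7.8209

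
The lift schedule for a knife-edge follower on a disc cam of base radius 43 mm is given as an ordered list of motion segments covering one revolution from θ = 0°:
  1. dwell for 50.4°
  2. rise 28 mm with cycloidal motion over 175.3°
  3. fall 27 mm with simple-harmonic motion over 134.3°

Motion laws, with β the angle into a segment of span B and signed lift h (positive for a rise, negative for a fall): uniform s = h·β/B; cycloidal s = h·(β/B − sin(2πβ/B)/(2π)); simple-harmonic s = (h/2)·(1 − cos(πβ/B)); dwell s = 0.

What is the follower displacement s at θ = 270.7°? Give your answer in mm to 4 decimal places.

seg 1 [0°–50.4°] dwell: s stays 0.0000
seg 2 [50.4°–225.7°] cycloidal, h=28: full span → s += 28 → s = 28.0000
seg 3 [225.7°–360°] simple-harmonic, h=-27: θ=270.7° here. β=45, B=134.3. -27/2·(1 − cos(π·0.3351)) = -6.8139 → s = 21.1861

21.1861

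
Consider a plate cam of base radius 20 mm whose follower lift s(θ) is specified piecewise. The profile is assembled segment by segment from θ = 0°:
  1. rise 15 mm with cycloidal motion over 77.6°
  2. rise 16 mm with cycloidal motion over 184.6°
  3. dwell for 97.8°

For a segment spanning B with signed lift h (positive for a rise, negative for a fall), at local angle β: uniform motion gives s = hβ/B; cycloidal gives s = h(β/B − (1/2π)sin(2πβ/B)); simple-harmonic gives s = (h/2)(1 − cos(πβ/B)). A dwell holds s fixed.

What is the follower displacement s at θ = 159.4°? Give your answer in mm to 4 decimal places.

seg 1 [0°–77.6°] cycloidal, h=15: full span → s += 15 → s = 15.0000
seg 2 [77.6°–262.2°] cycloidal, h=16: θ=159.4° here. β=81.8, B=184.6. 16·(0.4431 − sin(2π·0.4431)/(2π)) = 6.1991 → s = 21.1991

21.1991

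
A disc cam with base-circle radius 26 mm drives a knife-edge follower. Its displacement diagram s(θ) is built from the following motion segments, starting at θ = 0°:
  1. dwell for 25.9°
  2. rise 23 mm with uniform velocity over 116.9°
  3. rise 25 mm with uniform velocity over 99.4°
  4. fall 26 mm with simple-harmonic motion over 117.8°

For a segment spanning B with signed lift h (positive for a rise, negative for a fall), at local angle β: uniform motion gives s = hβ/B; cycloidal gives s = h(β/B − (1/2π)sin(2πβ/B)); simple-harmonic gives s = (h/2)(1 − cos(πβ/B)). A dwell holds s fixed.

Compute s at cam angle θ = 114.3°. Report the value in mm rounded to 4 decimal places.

seg 1 [0°–25.9°] dwell: s stays 0.0000
seg 2 [25.9°–142.8°] uniform, h=23: θ=114.3° here. β=88.4, B=116.9. 23·88.4/116.9 = 17.3926 → s = 17.3926

17.3926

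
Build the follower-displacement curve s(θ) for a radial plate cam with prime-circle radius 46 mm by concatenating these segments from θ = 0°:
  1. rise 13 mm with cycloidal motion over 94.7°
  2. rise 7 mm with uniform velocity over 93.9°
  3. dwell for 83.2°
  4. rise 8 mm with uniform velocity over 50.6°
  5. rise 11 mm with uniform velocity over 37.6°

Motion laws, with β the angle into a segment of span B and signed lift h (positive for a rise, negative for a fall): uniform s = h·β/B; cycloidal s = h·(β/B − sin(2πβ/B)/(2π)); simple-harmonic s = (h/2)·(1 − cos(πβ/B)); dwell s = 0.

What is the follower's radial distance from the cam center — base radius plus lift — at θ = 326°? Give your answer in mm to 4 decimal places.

seg 1 [0°–94.7°] cycloidal, h=13: full span → s += 13 → s = 13.0000
seg 2 [94.7°–188.6°] uniform, h=7: full span → s += 7 → s = 20.0000
seg 3 [188.6°–271.8°] dwell: s stays 20.0000
seg 4 [271.8°–322.4°] uniform, h=8: full span → s += 8 → s = 28.0000
seg 5 [322.4°–360°] uniform, h=11: θ=326° here. β=3.6, B=37.6. 11·3.6/37.6 = 1.0532 → s = 29.0532
radial distance = base radius + s = 46 + 29.0532 = 75.0532

75.0532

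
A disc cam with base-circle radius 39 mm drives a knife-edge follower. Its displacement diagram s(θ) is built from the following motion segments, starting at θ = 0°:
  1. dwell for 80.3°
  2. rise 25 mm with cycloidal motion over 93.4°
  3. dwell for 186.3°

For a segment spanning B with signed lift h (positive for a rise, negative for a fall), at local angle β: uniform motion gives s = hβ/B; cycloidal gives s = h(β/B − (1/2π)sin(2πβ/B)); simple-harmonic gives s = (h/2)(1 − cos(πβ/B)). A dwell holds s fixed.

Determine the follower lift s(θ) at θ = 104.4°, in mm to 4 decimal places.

seg 1 [0°–80.3°] dwell: s stays 0.0000
seg 2 [80.3°–173.7°] cycloidal, h=25: θ=104.4° here. β=24.1, B=93.4. 25·(0.2580 − sin(2π·0.2580)/(2π)) = 2.4769 → s = 2.4769

2.4769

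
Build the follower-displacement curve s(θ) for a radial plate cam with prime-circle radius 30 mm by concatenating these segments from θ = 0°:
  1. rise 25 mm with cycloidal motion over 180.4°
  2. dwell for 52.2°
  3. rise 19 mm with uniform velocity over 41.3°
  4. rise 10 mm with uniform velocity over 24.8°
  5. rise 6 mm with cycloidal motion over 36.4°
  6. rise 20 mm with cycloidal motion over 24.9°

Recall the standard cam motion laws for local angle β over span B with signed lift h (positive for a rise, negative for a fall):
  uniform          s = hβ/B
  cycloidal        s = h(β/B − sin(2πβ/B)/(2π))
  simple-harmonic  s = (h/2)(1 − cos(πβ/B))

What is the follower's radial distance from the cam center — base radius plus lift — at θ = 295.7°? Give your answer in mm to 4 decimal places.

seg 1 [0°–180.4°] cycloidal, h=25: full span → s += 25 → s = 25.0000
seg 2 [180.4°–232.6°] dwell: s stays 25.0000
seg 3 [232.6°–273.9°] uniform, h=19: full span → s += 19 → s = 44.0000
seg 4 [273.9°–298.7°] uniform, h=10: θ=295.7° here. β=21.8, B=24.8. 10·21.8/24.8 = 8.7903 → s = 52.7903
radial distance = base radius + s = 30 + 52.7903 = 82.7903

82.7903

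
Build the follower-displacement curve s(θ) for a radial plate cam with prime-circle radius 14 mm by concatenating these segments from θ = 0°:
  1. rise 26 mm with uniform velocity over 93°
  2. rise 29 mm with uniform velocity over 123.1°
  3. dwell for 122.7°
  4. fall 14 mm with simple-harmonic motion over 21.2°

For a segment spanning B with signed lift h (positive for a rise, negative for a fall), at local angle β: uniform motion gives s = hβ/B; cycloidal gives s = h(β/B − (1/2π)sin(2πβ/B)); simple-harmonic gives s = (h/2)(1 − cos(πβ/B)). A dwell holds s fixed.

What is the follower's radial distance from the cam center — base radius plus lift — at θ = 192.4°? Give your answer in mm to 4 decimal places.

seg 1 [0°–93°] uniform, h=26: full span → s += 26 → s = 26.0000
seg 2 [93°–216.1°] uniform, h=29: θ=192.4° here. β=99.4, B=123.1. 29·99.4/123.1 = 23.4167 → s = 49.4167
radial distance = base radius + s = 14 + 49.4167 = 63.4167

63.4167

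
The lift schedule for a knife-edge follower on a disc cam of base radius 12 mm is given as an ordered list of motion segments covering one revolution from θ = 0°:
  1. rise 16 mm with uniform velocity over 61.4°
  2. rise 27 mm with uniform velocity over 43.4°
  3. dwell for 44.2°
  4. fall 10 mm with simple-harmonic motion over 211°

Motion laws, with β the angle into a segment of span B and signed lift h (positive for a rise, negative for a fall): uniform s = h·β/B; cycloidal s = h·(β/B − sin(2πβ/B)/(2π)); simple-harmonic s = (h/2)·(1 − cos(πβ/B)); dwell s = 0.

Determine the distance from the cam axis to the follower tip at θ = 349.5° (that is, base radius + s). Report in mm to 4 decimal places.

seg 1 [0°–61.4°] uniform, h=16: full span → s += 16 → s = 16.0000
seg 2 [61.4°–104.8°] uniform, h=27: full span → s += 27 → s = 43.0000
seg 3 [104.8°–149°] dwell: s stays 43.0000
seg 4 [149°–360°] simple-harmonic, h=-10: θ=349.5° here. β=200.5, B=211. -10/2·(1 − cos(π·0.9502)) = -9.9390 → s = 33.0610
radial distance = base radius + s = 12 + 33.0610 = 45.0610

45.0610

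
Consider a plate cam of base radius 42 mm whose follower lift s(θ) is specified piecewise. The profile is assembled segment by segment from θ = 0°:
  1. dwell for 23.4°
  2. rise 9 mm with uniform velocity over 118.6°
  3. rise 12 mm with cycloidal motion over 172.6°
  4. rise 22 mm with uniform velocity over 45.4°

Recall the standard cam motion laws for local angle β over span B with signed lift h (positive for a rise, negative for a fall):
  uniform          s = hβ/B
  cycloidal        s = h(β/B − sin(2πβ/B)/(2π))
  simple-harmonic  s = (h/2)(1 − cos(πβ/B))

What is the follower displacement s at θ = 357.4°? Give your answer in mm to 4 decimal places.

seg 1 [0°–23.4°] dwell: s stays 0.0000
seg 2 [23.4°–142°] uniform, h=9: full span → s += 9 → s = 9.0000
seg 3 [142°–314.6°] cycloidal, h=12: full span → s += 12 → s = 21.0000
seg 4 [314.6°–360°] uniform, h=22: θ=357.4° here. β=42.8, B=45.4. 22·42.8/45.4 = 20.7401 → s = 41.7401

41.7401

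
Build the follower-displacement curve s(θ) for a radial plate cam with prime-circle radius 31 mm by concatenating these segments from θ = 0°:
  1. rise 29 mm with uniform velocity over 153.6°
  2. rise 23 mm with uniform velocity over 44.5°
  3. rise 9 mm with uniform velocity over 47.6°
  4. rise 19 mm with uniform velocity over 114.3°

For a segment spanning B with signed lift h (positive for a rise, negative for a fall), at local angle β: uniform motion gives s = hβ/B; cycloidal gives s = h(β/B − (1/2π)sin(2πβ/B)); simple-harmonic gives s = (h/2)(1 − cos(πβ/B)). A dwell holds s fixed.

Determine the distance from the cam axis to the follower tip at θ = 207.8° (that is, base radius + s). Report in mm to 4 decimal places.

seg 1 [0°–153.6°] uniform, h=29: full span → s += 29 → s = 29.0000
seg 2 [153.6°–198.1°] uniform, h=23: full span → s += 23 → s = 52.0000
seg 3 [198.1°–245.7°] uniform, h=9: θ=207.8° here. β=9.7, B=47.6. 9·9.7/47.6 = 1.8340 → s = 53.8340
radial distance = base radius + s = 31 + 53.8340 = 84.8340

84.8340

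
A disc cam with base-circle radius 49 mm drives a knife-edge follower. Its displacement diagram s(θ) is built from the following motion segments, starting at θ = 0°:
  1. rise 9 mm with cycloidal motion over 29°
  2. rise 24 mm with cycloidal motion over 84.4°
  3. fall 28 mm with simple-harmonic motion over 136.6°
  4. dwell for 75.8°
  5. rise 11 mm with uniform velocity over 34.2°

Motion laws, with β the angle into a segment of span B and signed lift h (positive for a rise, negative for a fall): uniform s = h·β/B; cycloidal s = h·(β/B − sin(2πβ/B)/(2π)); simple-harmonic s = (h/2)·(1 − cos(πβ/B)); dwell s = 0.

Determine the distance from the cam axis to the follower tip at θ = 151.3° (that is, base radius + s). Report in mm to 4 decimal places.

seg 1 [0°–29°] cycloidal, h=9: full span → s += 9 → s = 9.0000
seg 2 [29°–113.4°] cycloidal, h=24: full span → s += 24 → s = 33.0000
seg 3 [113.4°–250°] simple-harmonic, h=-28: θ=151.3° here. β=37.9, B=136.6. -28/2·(1 − cos(π·0.2775)) = -4.9900 → s = 28.0100
radial distance = base radius + s = 49 + 28.0100 = 77.0100

77.0100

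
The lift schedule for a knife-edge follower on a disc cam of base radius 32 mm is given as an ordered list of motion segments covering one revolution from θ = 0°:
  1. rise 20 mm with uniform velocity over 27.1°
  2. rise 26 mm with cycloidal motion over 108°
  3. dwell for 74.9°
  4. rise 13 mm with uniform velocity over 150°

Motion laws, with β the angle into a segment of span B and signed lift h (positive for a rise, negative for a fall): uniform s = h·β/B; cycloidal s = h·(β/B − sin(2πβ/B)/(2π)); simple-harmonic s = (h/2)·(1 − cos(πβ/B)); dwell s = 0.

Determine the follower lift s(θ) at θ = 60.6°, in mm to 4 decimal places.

seg 1 [0°–27.1°] uniform, h=20: full span → s += 20 → s = 20.0000
seg 2 [27.1°–135.1°] cycloidal, h=26: θ=60.6° here. β=33.5, B=108. 26·(0.3102 − sin(2π·0.3102)/(2π)) = 4.2191 → s = 24.2191

24.2191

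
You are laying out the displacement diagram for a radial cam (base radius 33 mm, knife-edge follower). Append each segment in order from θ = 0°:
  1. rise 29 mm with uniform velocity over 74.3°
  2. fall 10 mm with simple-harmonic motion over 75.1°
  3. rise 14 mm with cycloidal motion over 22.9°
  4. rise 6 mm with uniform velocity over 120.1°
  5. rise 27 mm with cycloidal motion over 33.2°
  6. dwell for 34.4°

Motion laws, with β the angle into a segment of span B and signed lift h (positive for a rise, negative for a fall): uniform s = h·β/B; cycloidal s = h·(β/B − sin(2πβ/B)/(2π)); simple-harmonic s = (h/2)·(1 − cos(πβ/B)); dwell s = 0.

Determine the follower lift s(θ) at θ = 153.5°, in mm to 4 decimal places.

seg 1 [0°–74.3°] uniform, h=29: full span → s += 29 → s = 29.0000
seg 2 [74.3°–149.4°] simple-harmonic, h=-10: full span → s += -10 → s = 19.0000
seg 3 [149.4°–172.3°] cycloidal, h=14: θ=153.5° here. β=4.1, B=22.9. 14·(0.1790 − sin(2π·0.1790)/(2π)) = 0.4962 → s = 19.4962

19.4962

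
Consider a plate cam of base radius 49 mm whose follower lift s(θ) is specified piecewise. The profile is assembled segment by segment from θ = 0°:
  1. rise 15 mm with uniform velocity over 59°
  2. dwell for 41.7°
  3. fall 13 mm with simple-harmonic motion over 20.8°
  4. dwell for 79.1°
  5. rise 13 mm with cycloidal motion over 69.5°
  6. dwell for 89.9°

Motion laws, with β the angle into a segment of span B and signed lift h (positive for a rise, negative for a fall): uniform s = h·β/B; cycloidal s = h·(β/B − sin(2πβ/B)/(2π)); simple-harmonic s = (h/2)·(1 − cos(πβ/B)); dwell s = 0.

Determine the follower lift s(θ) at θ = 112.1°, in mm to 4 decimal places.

seg 1 [0°–59°] uniform, h=15: full span → s += 15 → s = 15.0000
seg 2 [59°–100.7°] dwell: s stays 15.0000
seg 3 [100.7°–121.5°] simple-harmonic, h=-13: θ=112.1° here. β=11.4, B=20.8. -13/2·(1 − cos(π·0.5481)) = -7.4780 → s = 7.5220

7.5220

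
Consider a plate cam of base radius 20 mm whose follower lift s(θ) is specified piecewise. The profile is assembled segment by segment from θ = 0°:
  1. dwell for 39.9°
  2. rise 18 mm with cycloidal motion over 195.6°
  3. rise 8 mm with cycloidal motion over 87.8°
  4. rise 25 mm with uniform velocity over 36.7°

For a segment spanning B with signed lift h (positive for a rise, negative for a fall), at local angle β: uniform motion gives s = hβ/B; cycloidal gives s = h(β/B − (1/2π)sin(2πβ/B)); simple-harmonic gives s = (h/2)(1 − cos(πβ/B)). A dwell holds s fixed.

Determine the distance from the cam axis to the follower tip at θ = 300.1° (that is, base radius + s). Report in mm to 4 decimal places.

seg 1 [0°–39.9°] dwell: s stays 0.0000
seg 2 [39.9°–235.5°] cycloidal, h=18: full span → s += 18 → s = 18.0000
seg 3 [235.5°–323.3°] cycloidal, h=8: θ=300.1° here. β=64.6, B=87.8. 8·(0.7358 − sin(2π·0.7358)/(2π)) = 7.1543 → s = 25.1543
radial distance = base radius + s = 20 + 25.1543 = 45.1543

45.1543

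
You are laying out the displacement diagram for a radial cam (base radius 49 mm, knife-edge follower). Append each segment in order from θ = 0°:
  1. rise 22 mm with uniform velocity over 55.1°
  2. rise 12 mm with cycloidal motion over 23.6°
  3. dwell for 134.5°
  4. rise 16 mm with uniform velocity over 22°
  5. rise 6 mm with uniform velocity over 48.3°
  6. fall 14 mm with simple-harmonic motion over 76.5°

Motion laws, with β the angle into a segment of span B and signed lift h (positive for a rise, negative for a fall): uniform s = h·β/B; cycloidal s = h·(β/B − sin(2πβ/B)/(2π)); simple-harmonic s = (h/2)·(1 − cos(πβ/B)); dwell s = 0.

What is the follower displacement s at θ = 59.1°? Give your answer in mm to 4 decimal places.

seg 1 [0°–55.1°] uniform, h=22: full span → s += 22 → s = 22.0000
seg 2 [55.1°–78.7°] cycloidal, h=12: θ=59.1° here. β=4, B=23.6. 12·(0.1695 − sin(2π·0.1695)/(2π)) = 0.3632 → s = 22.3632

22.3632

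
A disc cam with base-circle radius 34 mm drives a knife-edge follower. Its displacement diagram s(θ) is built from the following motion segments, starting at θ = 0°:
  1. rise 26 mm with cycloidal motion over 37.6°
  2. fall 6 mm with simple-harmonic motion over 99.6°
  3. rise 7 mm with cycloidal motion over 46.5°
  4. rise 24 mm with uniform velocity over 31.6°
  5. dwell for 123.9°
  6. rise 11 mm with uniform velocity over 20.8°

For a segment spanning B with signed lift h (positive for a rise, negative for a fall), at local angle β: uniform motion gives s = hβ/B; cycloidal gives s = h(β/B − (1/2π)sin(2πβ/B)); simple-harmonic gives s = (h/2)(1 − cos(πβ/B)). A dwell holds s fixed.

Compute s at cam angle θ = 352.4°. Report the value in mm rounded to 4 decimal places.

seg 1 [0°–37.6°] cycloidal, h=26: full span → s += 26 → s = 26.0000
seg 2 [37.6°–137.2°] simple-harmonic, h=-6: full span → s += -6 → s = 20.0000
seg 3 [137.2°–183.7°] cycloidal, h=7: full span → s += 7 → s = 27.0000
seg 4 [183.7°–215.3°] uniform, h=24: full span → s += 24 → s = 51.0000
seg 5 [215.3°–339.2°] dwell: s stays 51.0000
seg 6 [339.2°–360°] uniform, h=11: θ=352.4° here. β=13.2, B=20.8. 11·13.2/20.8 = 6.9808 → s = 57.9808

57.9808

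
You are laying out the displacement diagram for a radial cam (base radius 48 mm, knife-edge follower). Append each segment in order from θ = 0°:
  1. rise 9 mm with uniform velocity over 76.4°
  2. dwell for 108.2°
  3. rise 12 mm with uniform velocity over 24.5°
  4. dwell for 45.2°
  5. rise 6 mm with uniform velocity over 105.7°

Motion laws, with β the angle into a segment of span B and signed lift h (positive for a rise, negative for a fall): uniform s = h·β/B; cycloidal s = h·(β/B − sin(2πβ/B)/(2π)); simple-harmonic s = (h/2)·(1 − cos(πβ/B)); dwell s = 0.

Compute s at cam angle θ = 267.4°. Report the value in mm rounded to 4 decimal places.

seg 1 [0°–76.4°] uniform, h=9: full span → s += 9 → s = 9.0000
seg 2 [76.4°–184.6°] dwell: s stays 9.0000
seg 3 [184.6°–209.1°] uniform, h=12: full span → s += 12 → s = 21.0000
seg 4 [209.1°–254.3°] dwell: s stays 21.0000
seg 5 [254.3°–360°] uniform, h=6: θ=267.4° here. β=13.1, B=105.7. 6·13.1/105.7 = 0.7436 → s = 21.7436

21.7436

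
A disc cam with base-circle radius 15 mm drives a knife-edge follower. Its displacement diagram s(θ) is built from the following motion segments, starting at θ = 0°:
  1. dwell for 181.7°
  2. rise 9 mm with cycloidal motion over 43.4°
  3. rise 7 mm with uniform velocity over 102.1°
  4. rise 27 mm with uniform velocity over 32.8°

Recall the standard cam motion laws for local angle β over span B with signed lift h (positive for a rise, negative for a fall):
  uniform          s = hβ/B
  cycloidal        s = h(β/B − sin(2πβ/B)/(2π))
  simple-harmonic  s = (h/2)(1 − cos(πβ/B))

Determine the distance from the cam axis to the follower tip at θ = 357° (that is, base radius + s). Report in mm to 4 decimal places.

seg 1 [0°–181.7°] dwell: s stays 0.0000
seg 2 [181.7°–225.1°] cycloidal, h=9: full span → s += 9 → s = 9.0000
seg 3 [225.1°–327.2°] uniform, h=7: full span → s += 7 → s = 16.0000
seg 4 [327.2°–360°] uniform, h=27: θ=357° here. β=29.8, B=32.8. 27·29.8/32.8 = 24.5305 → s = 40.5305
radial distance = base radius + s = 15 + 40.5305 = 55.5305

55.5305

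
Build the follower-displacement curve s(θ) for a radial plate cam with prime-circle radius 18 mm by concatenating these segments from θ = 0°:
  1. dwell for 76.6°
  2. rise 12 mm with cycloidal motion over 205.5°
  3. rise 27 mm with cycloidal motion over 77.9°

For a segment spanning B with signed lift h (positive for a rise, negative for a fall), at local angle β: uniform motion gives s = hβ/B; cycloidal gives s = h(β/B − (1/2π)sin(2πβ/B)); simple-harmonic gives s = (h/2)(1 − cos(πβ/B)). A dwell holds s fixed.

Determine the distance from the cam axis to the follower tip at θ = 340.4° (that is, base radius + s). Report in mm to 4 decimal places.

seg 1 [0°–76.6°] dwell: s stays 0.0000
seg 2 [76.6°–282.1°] cycloidal, h=12: full span → s += 12 → s = 12.0000
seg 3 [282.1°–360°] cycloidal, h=27: θ=340.4° here. β=58.3, B=77.9. 27·(0.7484 − sin(2π·0.7484)/(2π)) = 24.5036 → s = 36.5036
radial distance = base radius + s = 18 + 36.5036 = 54.5036

54.5036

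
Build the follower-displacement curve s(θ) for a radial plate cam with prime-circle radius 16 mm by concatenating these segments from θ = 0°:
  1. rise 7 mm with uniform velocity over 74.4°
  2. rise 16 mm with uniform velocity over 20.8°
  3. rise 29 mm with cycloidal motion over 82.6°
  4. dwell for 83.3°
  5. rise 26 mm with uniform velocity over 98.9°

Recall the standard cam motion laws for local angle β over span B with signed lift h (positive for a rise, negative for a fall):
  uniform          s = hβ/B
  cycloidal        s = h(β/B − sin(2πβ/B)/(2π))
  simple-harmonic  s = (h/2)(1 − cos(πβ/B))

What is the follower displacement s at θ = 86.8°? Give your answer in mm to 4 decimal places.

seg 1 [0°–74.4°] uniform, h=7: full span → s += 7 → s = 7.0000
seg 2 [74.4°–95.2°] uniform, h=16: θ=86.8° here. β=12.4, B=20.8. 16·12.4/20.8 = 9.5385 → s = 16.5385

16.5385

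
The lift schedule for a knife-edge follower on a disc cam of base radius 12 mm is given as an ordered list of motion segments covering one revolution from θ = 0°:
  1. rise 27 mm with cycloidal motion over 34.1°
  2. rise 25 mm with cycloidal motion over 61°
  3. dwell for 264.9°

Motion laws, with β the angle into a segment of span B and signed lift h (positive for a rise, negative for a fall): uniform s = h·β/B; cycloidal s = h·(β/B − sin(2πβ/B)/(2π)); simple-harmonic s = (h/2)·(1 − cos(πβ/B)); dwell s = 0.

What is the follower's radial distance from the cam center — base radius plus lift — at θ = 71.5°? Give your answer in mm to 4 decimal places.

seg 1 [0°–34.1°] cycloidal, h=27: full span → s += 27 → s = 27.0000
seg 2 [34.1°–95.1°] cycloidal, h=25: θ=71.5° here. β=37.4, B=61. 25·(0.6131 − sin(2π·0.6131)/(2π)) = 17.9236 → s = 44.9236
radial distance = base radius + s = 12 + 44.9236 = 56.9236

56.9236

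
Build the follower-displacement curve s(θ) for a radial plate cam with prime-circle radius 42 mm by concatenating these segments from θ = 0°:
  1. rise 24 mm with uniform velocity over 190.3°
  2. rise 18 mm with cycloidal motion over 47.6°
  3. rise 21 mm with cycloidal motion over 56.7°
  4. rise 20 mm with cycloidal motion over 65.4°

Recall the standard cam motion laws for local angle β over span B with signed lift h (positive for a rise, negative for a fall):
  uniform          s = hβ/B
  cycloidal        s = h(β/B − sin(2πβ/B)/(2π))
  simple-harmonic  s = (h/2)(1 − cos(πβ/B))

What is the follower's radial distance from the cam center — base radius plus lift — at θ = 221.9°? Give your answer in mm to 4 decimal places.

seg 1 [0°–190.3°] uniform, h=24: full span → s += 24 → s = 24.0000
seg 2 [190.3°–237.9°] cycloidal, h=18: θ=221.9° here. β=31.6, B=47.6. 18·(0.6639 − sin(2π·0.6639)/(2π)) = 14.4050 → s = 38.4050
radial distance = base radius + s = 42 + 38.4050 = 80.4050

80.4050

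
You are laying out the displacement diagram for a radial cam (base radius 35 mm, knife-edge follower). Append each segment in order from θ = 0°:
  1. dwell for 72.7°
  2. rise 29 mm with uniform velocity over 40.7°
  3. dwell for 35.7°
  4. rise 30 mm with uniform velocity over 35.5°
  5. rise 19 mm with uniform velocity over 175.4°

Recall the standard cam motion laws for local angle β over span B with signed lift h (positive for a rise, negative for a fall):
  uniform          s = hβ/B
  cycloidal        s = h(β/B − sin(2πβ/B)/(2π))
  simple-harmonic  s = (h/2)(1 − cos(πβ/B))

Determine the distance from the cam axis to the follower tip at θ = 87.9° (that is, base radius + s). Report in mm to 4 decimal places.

seg 1 [0°–72.7°] dwell: s stays 0.0000
seg 2 [72.7°–113.4°] uniform, h=29: θ=87.9° here. β=15.2, B=40.7. 29·15.2/40.7 = 10.8305 → s = 10.8305
radial distance = base radius + s = 35 + 10.8305 = 45.8305

45.8305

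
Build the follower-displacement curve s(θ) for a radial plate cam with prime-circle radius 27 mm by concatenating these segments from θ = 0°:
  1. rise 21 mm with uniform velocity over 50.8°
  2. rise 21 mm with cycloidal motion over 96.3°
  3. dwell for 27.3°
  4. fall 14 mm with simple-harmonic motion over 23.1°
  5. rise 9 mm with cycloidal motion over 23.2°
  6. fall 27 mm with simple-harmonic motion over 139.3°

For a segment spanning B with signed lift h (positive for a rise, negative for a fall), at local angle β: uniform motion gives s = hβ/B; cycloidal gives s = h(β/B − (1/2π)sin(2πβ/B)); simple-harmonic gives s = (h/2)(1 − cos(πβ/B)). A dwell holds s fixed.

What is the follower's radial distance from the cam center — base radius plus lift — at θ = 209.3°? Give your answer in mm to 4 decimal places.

seg 1 [0°–50.8°] uniform, h=21: full span → s += 21 → s = 21.0000
seg 2 [50.8°–147.1°] cycloidal, h=21: full span → s += 21 → s = 42.0000
seg 3 [147.1°–174.4°] dwell: s stays 42.0000
seg 4 [174.4°–197.5°] simple-harmonic, h=-14: full span → s += -14 → s = 28.0000
seg 5 [197.5°–220.7°] cycloidal, h=9: θ=209.3° here. β=11.8, B=23.2. 9·(0.5086 − sin(2π·0.5086)/(2π)) = 4.6551 → s = 32.6551
radial distance = base radius + s = 27 + 32.6551 = 59.6551

59.6551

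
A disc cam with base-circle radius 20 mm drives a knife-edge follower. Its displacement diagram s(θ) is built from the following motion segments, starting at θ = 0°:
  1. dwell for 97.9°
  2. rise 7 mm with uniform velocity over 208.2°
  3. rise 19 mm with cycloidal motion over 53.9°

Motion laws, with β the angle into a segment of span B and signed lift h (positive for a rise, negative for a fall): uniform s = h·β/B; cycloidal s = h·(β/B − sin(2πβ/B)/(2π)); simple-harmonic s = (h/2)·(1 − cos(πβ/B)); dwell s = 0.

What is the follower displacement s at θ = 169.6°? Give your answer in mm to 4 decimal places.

seg 1 [0°–97.9°] dwell: s stays 0.0000
seg 2 [97.9°–306.1°] uniform, h=7: θ=169.6° here. β=71.7, B=208.2. 7·71.7/208.2 = 2.4107 → s = 2.4107

2.4107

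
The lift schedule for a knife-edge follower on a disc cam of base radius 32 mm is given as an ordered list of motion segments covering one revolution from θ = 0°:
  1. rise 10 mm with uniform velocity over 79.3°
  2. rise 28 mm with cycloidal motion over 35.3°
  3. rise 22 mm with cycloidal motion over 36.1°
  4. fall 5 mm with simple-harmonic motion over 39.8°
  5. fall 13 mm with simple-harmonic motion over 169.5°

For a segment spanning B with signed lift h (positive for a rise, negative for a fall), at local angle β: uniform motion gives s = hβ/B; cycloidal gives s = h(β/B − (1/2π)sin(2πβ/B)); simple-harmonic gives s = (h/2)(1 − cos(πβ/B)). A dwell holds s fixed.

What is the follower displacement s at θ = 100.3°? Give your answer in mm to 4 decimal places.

seg 1 [0°–79.3°] uniform, h=10: full span → s += 10 → s = 10.0000
seg 2 [79.3°–114.6°] cycloidal, h=28: θ=100.3° here. β=21, B=35.3. 28·(0.5949 − sin(2π·0.5949)/(2π)) = 19.1598 → s = 29.1598

29.1598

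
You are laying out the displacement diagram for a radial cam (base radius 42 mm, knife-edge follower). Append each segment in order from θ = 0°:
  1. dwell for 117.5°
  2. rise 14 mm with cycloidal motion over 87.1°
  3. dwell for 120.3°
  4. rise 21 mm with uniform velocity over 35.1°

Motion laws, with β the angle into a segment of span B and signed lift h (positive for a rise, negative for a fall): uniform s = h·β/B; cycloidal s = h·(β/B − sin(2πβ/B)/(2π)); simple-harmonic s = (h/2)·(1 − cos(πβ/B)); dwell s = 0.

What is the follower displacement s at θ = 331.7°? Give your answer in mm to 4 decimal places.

seg 1 [0°–117.5°] dwell: s stays 0.0000
seg 2 [117.5°–204.6°] cycloidal, h=14: full span → s += 14 → s = 14.0000
seg 3 [204.6°–324.9°] dwell: s stays 14.0000
seg 4 [324.9°–360°] uniform, h=21: θ=331.7° here. β=6.8, B=35.1. 21·6.8/35.1 = 4.0684 → s = 18.0684

18.0684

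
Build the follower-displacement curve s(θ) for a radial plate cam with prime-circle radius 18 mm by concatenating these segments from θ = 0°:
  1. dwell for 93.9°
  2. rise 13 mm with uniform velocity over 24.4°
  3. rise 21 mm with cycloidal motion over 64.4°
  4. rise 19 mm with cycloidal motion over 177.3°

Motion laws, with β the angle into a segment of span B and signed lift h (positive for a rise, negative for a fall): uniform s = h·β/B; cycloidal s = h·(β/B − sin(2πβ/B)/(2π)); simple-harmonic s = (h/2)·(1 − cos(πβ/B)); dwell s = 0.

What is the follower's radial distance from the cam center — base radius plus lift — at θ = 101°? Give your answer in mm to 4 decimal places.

seg 1 [0°–93.9°] dwell: s stays 0.0000
seg 2 [93.9°–118.3°] uniform, h=13: θ=101° here. β=7.1, B=24.4. 13·7.1/24.4 = 3.7828 → s = 3.7828
radial distance = base radius + s = 18 + 3.7828 = 21.7828

21.7828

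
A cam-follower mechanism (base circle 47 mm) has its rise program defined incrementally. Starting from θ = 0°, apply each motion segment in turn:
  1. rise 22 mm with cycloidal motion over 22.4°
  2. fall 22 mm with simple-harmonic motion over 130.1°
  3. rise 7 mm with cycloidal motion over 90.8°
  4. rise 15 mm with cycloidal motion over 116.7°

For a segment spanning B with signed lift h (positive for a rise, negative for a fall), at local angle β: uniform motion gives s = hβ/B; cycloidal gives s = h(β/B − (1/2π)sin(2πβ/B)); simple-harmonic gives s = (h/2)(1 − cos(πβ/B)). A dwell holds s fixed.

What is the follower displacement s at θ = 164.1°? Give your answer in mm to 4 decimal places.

seg 1 [0°–22.4°] cycloidal, h=22: full span → s += 22 → s = 22.0000
seg 2 [22.4°–152.5°] simple-harmonic, h=-22: full span → s += -22 → s = 0.0000
seg 3 [152.5°–243.3°] cycloidal, h=7: θ=164.1° here. β=11.6, B=90.8. 7·(0.1278 − sin(2π·0.1278)/(2π)) = 0.0930 → s = 0.0930

0.0930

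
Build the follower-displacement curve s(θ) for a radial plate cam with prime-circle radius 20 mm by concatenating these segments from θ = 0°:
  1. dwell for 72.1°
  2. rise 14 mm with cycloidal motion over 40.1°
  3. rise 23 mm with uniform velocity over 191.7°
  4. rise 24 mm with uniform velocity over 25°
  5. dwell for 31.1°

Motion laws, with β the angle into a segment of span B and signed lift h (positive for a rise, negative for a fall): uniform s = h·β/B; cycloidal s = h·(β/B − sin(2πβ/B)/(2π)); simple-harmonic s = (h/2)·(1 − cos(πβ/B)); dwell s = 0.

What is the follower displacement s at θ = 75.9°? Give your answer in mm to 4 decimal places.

seg 1 [0°–72.1°] dwell: s stays 0.0000
seg 2 [72.1°–112.2°] cycloidal, h=14: θ=75.9° here. β=3.8, B=40.1. 14·(0.0948 − sin(2π·0.0948)/(2π)) = 0.0770 → s = 0.0770

0.0770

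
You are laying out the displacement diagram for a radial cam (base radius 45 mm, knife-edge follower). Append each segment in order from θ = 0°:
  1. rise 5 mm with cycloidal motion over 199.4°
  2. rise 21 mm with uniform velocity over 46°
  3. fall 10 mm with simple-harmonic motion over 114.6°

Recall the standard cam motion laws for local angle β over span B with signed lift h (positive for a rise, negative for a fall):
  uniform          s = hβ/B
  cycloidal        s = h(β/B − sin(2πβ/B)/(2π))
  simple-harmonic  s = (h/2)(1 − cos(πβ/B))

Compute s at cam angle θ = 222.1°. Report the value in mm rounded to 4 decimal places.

seg 1 [0°–199.4°] cycloidal, h=5: full span → s += 5 → s = 5.0000
seg 2 [199.4°–245.4°] uniform, h=21: θ=222.1° here. β=22.7, B=46. 21·22.7/46 = 10.3630 → s = 15.3630

15.3630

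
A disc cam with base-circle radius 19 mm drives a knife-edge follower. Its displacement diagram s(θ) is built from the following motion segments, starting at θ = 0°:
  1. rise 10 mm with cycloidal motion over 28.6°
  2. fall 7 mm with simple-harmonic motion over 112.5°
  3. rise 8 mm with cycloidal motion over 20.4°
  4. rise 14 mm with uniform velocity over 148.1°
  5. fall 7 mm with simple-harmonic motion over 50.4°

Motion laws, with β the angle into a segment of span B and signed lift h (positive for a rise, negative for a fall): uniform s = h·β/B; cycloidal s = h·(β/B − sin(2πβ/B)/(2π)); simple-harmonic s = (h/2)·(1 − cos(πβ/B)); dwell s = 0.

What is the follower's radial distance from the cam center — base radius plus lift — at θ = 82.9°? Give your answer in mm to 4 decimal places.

seg 1 [0°–28.6°] cycloidal, h=10: full span → s += 10 → s = 10.0000
seg 2 [28.6°–141.1°] simple-harmonic, h=-7: θ=82.9° here. β=54.3, B=112.5. -7/2·(1 − cos(π·0.4827)) = -3.3095 → s = 6.6905
radial distance = base radius + s = 19 + 6.6905 = 25.6905

25.6905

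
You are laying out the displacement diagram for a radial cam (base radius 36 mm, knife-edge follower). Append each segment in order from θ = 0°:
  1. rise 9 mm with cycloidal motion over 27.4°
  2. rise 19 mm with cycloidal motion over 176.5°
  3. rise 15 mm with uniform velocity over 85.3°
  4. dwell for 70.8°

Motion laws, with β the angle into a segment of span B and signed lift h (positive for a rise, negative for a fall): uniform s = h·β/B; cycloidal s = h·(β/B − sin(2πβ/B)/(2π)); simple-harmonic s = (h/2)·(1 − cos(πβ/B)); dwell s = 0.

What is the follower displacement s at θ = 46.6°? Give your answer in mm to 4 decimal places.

seg 1 [0°–27.4°] cycloidal, h=9: full span → s += 9 → s = 9.0000
seg 2 [27.4°–203.9°] cycloidal, h=19: θ=46.6° here. β=19.2, B=176.5. 19·(0.1088 − sin(2π·0.1088)/(2π)) = 0.1572 → s = 9.1572

9.1572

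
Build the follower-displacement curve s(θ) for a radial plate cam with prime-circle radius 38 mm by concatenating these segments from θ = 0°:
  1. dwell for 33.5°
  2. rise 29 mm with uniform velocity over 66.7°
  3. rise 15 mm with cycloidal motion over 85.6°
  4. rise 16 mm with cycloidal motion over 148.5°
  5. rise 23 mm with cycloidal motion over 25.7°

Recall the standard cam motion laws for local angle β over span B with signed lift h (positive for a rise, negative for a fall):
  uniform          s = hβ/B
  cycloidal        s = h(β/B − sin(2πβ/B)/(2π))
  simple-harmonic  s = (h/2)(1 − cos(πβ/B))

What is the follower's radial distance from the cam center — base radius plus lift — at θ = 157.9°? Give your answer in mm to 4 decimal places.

seg 1 [0°–33.5°] dwell: s stays 0.0000
seg 2 [33.5°–100.2°] uniform, h=29: full span → s += 29 → s = 29.0000
seg 3 [100.2°–185.8°] cycloidal, h=15: θ=157.9° here. β=57.7, B=85.6. 15·(0.6741 − sin(2π·0.6741)/(2π)) = 12.2317 → s = 41.2317
radial distance = base radius + s = 38 + 41.2317 = 79.2317

79.2317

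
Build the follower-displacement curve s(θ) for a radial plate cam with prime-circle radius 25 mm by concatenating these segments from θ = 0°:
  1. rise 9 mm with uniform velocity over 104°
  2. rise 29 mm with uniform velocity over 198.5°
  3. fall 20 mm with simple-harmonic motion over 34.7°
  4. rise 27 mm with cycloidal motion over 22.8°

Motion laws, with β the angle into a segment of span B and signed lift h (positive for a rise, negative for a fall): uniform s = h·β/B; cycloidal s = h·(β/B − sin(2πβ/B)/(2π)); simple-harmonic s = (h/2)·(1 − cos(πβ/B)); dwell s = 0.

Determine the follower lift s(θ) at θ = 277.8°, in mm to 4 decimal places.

seg 1 [0°–104°] uniform, h=9: full span → s += 9 → s = 9.0000
seg 2 [104°–302.5°] uniform, h=29: θ=277.8° here. β=173.8, B=198.5. 29·173.8/198.5 = 25.3914 → s = 34.3914

34.3914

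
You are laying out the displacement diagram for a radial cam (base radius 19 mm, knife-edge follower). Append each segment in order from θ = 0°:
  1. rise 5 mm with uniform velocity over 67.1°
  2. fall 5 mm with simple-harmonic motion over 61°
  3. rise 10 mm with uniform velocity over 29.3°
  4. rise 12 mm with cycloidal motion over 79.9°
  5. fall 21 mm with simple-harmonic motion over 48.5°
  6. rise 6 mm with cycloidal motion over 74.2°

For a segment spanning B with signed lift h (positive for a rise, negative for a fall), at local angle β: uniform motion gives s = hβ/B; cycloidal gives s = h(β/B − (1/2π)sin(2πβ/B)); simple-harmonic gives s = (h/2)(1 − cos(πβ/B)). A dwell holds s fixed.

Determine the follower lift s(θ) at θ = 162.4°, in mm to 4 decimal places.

seg 1 [0°–67.1°] uniform, h=5: full span → s += 5 → s = 5.0000
seg 2 [67.1°–128.1°] simple-harmonic, h=-5: full span → s += -5 → s = 0.0000
seg 3 [128.1°–157.4°] uniform, h=10: full span → s += 10 → s = 10.0000
seg 4 [157.4°–237.3°] cycloidal, h=12: θ=162.4° here. β=5, B=79.9. 12·(0.0626 − sin(2π·0.0626)/(2π)) = 0.0192 → s = 10.0192

10.0192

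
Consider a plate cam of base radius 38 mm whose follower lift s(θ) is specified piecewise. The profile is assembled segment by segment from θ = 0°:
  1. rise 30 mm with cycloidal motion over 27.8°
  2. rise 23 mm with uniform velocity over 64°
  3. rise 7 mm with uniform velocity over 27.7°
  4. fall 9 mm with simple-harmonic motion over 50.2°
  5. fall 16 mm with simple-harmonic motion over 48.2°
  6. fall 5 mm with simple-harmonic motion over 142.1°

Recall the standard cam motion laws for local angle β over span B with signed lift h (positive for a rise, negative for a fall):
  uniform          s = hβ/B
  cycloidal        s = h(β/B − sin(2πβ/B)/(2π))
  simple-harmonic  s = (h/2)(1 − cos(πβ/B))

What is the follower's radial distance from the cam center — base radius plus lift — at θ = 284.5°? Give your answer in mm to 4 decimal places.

seg 1 [0°–27.8°] cycloidal, h=30: full span → s += 30 → s = 30.0000
seg 2 [27.8°–91.8°] uniform, h=23: full span → s += 23 → s = 53.0000
seg 3 [91.8°–119.5°] uniform, h=7: full span → s += 7 → s = 60.0000
seg 4 [119.5°–169.7°] simple-harmonic, h=-9: full span → s += -9 → s = 51.0000
seg 5 [169.7°–217.9°] simple-harmonic, h=-16: full span → s += -16 → s = 35.0000
seg 6 [217.9°–360°] simple-harmonic, h=-5: θ=284.5° here. β=66.6, B=142.1. -5/2·(1 − cos(π·0.4687)) = -2.2544 → s = 32.7456
radial distance = base radius + s = 38 + 32.7456 = 70.7456

70.7456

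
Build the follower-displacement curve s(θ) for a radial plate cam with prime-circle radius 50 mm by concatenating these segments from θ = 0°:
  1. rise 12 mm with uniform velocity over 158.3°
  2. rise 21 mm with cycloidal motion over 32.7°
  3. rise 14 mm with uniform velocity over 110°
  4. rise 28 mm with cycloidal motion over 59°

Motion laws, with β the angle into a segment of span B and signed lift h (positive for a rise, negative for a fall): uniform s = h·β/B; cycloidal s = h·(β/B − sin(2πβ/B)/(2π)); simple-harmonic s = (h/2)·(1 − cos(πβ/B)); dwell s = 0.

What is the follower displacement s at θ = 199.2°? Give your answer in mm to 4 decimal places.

seg 1 [0°–158.3°] uniform, h=12: full span → s += 12 → s = 12.0000
seg 2 [158.3°–191°] cycloidal, h=21: full span → s += 21 → s = 33.0000
seg 3 [191°–301°] uniform, h=14: θ=199.2° here. β=8.2, B=110. 14·8.2/110 = 1.0436 → s = 34.0436

34.0436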